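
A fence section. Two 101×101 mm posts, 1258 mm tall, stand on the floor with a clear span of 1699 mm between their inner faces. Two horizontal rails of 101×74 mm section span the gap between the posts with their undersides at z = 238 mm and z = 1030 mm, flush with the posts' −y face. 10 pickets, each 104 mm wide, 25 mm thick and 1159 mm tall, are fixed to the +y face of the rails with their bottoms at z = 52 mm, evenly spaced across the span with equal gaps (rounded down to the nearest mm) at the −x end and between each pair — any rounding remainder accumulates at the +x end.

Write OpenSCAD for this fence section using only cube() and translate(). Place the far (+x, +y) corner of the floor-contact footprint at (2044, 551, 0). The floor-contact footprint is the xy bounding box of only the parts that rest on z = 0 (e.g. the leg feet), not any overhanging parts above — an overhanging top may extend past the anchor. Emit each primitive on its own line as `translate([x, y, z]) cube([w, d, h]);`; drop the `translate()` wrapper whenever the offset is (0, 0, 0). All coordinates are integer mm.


translate([143, 450, 0]) cube([101, 101, 1258]);
translate([1943, 450, 0]) cube([101, 101, 1258]);
translate([244, 450, 238]) cube([1699, 101, 74]);
translate([244, 450, 1030]) cube([1699, 101, 74]);
translate([303, 551, 52]) cube([104, 25, 1159]);
translate([466, 551, 52]) cube([104, 25, 1159]);
translate([629, 551, 52]) cube([104, 25, 1159]);
translate([792, 551, 52]) cube([104, 25, 1159]);
translate([955, 551, 52]) cube([104, 25, 1159]);
translate([1118, 551, 52]) cube([104, 25, 1159]);
translate([1281, 551, 52]) cube([104, 25, 1159]);
translate([1444, 551, 52]) cube([104, 25, 1159]);
translate([1607, 551, 52]) cube([104, 25, 1159]);
translate([1770, 551, 52]) cube([104, 25, 1159]);


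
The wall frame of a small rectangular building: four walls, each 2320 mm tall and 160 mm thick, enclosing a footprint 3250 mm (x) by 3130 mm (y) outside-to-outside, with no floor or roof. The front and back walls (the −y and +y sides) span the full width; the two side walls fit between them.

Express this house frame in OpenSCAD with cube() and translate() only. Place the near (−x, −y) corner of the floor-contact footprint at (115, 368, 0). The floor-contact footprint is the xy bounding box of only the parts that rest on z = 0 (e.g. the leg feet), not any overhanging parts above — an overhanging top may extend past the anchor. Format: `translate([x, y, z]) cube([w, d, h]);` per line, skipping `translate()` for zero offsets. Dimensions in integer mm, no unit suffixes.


translate([115, 368, 0]) cube([3250, 160, 2320]);
translate([115, 3338, 0]) cube([3250, 160, 2320]);
translate([115, 528, 0]) cube([160, 2810, 2320]);
translate([3205, 528, 0]) cube([160, 2810, 2320]);


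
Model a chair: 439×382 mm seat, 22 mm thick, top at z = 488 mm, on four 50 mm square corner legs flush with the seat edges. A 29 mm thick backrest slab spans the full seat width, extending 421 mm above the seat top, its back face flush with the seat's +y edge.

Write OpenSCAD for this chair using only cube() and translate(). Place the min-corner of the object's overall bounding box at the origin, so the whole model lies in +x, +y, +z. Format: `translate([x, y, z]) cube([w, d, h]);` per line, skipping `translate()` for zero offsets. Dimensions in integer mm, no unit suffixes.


translate([0, 0, 466]) cube([439, 382, 22]);
cube([50, 50, 466]);
translate([389, 0, 0]) cube([50, 50, 466]);
translate([0, 332, 0]) cube([50, 50, 466]);
translate([389, 332, 0]) cube([50, 50, 466]);
translate([0, 353, 488]) cube([439, 29, 421]);


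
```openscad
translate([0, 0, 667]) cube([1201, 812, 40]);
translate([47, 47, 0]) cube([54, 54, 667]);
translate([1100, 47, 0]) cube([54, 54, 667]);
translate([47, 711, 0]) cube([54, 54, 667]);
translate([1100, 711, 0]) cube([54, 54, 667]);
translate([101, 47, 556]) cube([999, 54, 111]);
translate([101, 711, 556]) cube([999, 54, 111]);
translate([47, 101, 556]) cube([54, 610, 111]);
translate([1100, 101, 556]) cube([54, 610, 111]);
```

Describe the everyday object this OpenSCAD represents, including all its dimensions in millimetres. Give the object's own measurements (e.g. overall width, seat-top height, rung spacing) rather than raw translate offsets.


A rectangular dining table. The top is 1201×812×40 mm with its upper surface at z = 707 mm. It stands on four 54×54 mm square legs, each inset 47 mm from the nearest pair of top edges, running from the floor to the underside of the top. Four apron rails, 54 mm thick and 111 mm tall, run between adjacent legs with their top edges flush with the underside of the top and their outer faces flush with the legs' outer faces.


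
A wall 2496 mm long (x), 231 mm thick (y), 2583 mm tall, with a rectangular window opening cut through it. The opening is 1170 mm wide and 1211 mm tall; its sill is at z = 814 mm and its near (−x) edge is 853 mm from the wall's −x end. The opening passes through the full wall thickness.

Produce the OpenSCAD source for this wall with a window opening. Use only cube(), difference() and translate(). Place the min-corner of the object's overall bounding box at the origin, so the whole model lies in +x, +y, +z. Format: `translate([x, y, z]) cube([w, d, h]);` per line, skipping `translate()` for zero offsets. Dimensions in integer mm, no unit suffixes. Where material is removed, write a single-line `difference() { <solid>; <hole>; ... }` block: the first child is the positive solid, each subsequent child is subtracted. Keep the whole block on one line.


difference() { cube([2496, 231, 2583]); translate([853, 0, 814]) cube([1170, 231, 1211]); }


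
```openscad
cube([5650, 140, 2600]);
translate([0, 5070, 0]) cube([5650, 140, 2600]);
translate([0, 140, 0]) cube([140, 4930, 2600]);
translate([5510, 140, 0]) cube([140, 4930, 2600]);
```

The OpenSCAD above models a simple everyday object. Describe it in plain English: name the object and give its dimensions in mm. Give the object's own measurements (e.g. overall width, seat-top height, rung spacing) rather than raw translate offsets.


The wall frame of a small rectangular building: four walls, each 2600 mm tall and 140 mm thick, enclosing a footprint 5650 mm (x) by 5210 mm (y) outside-to-outside, with no floor or roof. The front and back walls (the −y and +y sides) span the full width; the two side walls fit between them.


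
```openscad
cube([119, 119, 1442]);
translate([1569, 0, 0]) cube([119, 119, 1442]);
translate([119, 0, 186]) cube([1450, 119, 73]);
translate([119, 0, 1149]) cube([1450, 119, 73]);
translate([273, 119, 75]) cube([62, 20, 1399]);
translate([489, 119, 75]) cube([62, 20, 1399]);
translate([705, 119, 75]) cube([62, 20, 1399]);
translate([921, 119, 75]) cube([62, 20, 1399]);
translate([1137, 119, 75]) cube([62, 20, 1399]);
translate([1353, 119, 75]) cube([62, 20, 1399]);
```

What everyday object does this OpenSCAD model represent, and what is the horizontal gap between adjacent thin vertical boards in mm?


A fence section. The picket gap is 154 mm.

Two posts, two rails, 6 pickets — a fence section. Span 1450 mm holds 6 pickets of 62 mm with 7 equal gaps: ⌊(1450 − 6·62) / 7⌋ = 154 mm.


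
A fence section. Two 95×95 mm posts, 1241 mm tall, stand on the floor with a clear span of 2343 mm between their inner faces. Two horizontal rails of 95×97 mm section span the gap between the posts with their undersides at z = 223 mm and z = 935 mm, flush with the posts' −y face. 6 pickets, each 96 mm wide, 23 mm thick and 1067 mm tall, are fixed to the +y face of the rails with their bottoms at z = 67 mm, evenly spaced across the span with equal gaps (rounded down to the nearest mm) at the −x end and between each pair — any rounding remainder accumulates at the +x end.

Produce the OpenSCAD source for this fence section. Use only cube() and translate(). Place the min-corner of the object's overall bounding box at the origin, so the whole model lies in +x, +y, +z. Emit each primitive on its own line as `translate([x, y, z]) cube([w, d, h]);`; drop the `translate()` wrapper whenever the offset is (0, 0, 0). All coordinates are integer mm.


cube([95, 95, 1241]);
translate([2438, 0, 0]) cube([95, 95, 1241]);
translate([95, 0, 223]) cube([2343, 95, 97]);
translate([95, 0, 935]) cube([2343, 95, 97]);
translate([347, 95, 67]) cube([96, 23, 1067]);
translate([695, 95, 67]) cube([96, 23, 1067]);
translate([1043, 95, 67]) cube([96, 23, 1067]);
translate([1391, 95, 67]) cube([96, 23, 1067]);
translate([1739, 95, 67]) cube([96, 23, 1067]);
translate([2087, 95, 67]) cube([96, 23, 1067]);


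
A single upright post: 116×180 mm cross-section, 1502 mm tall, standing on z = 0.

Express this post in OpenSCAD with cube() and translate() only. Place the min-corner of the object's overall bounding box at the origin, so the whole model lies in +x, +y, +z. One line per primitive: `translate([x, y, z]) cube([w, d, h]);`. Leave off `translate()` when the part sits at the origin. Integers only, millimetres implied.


cube([116, 180, 1502]);


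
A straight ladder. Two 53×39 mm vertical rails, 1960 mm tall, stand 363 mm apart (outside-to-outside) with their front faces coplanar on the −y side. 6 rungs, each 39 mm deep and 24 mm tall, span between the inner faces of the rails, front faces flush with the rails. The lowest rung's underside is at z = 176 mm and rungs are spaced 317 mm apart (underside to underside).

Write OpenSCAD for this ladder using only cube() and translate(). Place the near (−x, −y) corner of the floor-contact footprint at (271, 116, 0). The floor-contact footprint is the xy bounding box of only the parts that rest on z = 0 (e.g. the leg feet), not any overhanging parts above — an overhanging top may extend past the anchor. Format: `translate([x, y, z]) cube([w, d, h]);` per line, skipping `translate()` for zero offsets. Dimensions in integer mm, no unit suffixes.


translate([271, 116, 0]) cube([53, 39, 1960]);
translate([581, 116, 0]) cube([53, 39, 1960]);
translate([324, 116, 176]) cube([257, 39, 24]);
translate([324, 116, 493]) cube([257, 39, 24]);
translate([324, 116, 810]) cube([257, 39, 24]);
translate([324, 116, 1127]) cube([257, 39, 24]);
translate([324, 116, 1444]) cube([257, 39, 24]);
translate([324, 116, 1761]) cube([257, 39, 24]);


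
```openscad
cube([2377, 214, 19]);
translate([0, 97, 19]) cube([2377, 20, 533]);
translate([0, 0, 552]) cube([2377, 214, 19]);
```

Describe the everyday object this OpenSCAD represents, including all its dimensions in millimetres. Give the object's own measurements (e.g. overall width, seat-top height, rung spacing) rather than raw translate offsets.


An I-beam lying along x, 2377 mm long. Overall section height 571 mm. Two flanges 214 mm wide (y) and 19 mm thick, one on the floor and one at the top; a web 20 mm thick runs between them, centred on the flange width.


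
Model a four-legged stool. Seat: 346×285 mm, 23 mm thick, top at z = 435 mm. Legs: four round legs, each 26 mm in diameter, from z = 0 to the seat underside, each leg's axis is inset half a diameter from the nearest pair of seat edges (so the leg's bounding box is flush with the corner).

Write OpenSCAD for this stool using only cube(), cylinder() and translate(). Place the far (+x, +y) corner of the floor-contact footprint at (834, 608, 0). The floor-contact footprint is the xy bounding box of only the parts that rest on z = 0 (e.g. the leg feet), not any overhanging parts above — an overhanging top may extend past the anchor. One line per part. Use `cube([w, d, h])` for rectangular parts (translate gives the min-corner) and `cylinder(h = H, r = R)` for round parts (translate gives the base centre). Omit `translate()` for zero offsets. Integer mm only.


translate([488, 323, 412]) cube([346, 285, 23]);
translate([501, 336, 0]) cylinder(h = 412, r = 13);
translate([821, 336, 0]) cylinder(h = 412, r = 13);
translate([501, 595, 0]) cylinder(h = 412, r = 13);
translate([821, 595, 0]) cylinder(h = 412, r = 13);


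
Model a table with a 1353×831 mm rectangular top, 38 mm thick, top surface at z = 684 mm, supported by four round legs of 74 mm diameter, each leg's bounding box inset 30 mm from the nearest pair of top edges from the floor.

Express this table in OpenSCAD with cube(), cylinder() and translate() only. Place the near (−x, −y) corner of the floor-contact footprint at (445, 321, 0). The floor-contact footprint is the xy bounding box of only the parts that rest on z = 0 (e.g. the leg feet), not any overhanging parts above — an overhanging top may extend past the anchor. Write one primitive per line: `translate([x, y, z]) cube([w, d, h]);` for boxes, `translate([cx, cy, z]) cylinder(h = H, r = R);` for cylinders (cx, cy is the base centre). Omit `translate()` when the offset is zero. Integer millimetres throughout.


translate([415, 291, 646]) cube([1353, 831, 38]);
translate([482, 358, 0]) cylinder(h = 646, r = 37);
translate([1701, 358, 0]) cylinder(h = 646, r = 37);
translate([482, 1055, 0]) cylinder(h = 646, r = 37);
translate([1701, 1055, 0]) cylinder(h = 646, r = 37);


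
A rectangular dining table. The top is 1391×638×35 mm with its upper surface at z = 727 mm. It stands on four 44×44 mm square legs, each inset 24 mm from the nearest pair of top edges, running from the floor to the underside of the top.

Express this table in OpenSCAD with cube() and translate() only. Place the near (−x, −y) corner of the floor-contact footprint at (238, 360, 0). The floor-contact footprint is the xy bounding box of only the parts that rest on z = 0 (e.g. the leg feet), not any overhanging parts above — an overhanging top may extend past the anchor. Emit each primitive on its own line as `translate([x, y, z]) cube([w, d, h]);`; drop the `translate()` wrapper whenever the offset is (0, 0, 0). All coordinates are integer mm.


// leg_h = 727 - 35 = 692
translate([214, 336, 692]) cube([1391, 638, 35]);
translate([238, 360, 0]) cube([44, 44, 692]);
translate([1537, 360, 0]) cube([44, 44, 692]);
translate([238, 906, 0]) cube([44, 44, 692]);
translate([1537, 906, 0]) cube([44, 44, 692]);


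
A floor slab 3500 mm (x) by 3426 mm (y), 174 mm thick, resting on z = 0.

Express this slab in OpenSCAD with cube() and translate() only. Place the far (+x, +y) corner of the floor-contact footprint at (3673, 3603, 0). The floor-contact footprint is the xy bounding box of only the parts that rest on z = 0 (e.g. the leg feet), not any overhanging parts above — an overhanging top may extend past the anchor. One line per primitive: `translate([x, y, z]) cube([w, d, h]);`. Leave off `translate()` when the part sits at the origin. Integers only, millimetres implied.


translate([173, 177, 0]) cube([3500, 3426, 174]);


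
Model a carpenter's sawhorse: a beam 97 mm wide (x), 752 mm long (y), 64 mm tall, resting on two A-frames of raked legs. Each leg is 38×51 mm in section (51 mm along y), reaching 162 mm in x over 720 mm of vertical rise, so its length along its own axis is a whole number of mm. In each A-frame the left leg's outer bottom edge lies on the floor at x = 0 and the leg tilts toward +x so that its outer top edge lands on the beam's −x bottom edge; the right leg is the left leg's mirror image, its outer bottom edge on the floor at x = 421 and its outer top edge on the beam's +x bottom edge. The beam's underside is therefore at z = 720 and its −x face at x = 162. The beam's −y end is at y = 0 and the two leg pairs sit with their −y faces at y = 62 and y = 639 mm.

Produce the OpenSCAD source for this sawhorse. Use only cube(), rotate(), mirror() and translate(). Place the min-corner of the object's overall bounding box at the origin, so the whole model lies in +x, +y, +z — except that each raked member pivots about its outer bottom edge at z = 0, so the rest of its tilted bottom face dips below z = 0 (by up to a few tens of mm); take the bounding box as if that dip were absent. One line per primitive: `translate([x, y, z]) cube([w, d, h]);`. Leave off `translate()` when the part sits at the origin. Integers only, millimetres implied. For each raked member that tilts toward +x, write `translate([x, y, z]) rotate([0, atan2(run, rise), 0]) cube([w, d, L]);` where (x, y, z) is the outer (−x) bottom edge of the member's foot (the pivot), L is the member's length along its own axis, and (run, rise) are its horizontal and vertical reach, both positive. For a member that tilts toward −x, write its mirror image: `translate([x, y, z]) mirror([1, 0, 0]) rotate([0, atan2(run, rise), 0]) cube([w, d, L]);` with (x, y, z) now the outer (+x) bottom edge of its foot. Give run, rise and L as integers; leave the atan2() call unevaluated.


// leg length = √(162² + 720²) = 738
// right-leg outer foot x = 2·162 + 97 = 421
// beam min-corner = (162, 0, 720)
translate([162, 0, 720]) cube([97, 752, 64]);
translate([0, 62, 0]) rotate([0, atan2(162, 720), 0]) cube([38, 51, 738]);
translate([421, 62, 0]) mirror([1, 0, 0]) rotate([0, atan2(162, 720), 0]) cube([38, 51, 738]);
translate([0, 639, 0]) rotate([0, atan2(162, 720), 0]) cube([38, 51, 738]);
translate([421, 639, 0]) mirror([1, 0, 0]) rotate([0, atan2(162, 720), 0]) cube([38, 51, 738]);


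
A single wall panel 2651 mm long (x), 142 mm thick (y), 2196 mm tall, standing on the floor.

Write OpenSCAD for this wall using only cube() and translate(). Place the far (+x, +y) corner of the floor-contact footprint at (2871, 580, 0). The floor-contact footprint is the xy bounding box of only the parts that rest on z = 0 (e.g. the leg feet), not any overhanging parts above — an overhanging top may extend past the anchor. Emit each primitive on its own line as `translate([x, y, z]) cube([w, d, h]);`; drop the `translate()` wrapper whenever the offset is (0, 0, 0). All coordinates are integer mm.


translate([220, 438, 0]) cube([2651, 142, 2196]);


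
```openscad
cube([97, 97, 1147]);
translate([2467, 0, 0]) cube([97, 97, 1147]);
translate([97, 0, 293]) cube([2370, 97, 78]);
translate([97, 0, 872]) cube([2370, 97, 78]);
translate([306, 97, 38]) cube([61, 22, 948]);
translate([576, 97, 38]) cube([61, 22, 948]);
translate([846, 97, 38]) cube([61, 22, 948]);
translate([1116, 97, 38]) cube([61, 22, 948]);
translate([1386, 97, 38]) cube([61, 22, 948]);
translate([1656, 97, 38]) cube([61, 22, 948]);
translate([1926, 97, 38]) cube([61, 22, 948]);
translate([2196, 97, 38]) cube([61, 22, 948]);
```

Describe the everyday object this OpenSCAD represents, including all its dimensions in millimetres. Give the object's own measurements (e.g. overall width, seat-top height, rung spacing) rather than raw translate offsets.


A fence section. Two 97×97 mm posts, 1147 mm tall, stand on the floor with a clear span of 2370 mm between their inner faces. Two horizontal rails of 97×78 mm section span the gap between the posts with their undersides at z = 293 mm and z = 872 mm, flush with the posts' −y face. 8 pickets, each 61 mm wide, 22 mm thick and 948 mm tall, are fixed to the +y face of the rails with their bottoms at z = 38 mm, spaced across the span with a 209 mm gap after the −x post and between neighbouring pickets, with 210 mm left before the +x post.


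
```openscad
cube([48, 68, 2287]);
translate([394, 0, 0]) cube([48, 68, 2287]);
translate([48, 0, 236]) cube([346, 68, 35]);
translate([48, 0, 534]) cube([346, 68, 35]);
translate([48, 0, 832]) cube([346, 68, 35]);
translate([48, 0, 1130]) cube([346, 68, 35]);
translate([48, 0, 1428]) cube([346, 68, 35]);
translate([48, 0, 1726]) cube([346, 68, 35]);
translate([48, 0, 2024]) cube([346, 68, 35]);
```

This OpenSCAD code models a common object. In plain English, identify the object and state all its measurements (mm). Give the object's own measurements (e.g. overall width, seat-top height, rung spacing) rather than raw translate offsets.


A straight ladder. Two 48×68 mm vertical rails, 2287 mm tall, stand 442 mm apart (outside-to-outside) with their front faces coplanar on the −y side. 7 rungs, each 68 mm deep and 35 mm tall, span between the inner faces of the rails, front faces flush with the rails. The lowest rung's underside is at z = 236 mm and rungs are spaced 298 mm apart (underside to underside).


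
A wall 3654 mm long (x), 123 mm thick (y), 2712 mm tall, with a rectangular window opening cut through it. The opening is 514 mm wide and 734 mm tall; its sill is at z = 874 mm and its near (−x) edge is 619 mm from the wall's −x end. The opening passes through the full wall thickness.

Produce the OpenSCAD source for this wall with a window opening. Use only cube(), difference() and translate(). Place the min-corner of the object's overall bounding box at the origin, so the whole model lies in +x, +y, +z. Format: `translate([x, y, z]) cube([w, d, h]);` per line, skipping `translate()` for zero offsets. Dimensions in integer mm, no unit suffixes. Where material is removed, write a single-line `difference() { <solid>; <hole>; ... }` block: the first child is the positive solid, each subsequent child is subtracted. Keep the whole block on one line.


difference() { cube([3654, 123, 2712]); translate([619, 0, 874]) cube([514, 123, 734]); }


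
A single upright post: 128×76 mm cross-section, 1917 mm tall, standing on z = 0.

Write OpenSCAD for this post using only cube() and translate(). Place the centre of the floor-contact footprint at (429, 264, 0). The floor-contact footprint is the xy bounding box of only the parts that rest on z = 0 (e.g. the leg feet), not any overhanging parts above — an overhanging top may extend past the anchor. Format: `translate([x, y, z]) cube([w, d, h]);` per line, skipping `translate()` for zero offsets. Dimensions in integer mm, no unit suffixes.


translate([365, 226, 0]) cube([128, 76, 1917]);


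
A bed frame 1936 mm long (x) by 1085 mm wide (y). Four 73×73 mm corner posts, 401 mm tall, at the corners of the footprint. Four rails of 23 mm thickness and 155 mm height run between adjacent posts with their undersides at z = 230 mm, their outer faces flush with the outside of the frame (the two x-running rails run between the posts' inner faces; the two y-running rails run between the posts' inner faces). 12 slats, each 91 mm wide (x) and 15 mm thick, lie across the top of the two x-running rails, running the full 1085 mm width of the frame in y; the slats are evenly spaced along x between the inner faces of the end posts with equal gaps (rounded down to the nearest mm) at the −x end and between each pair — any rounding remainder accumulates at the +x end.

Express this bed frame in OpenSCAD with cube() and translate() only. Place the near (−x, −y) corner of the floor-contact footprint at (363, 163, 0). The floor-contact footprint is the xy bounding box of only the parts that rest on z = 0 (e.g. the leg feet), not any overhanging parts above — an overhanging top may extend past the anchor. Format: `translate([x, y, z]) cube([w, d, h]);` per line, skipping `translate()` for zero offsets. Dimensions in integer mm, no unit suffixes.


translate([363, 163, 0]) cube([73, 73, 401]);
translate([363, 1175, 0]) cube([73, 73, 401]);
translate([2226, 163, 0]) cube([73, 73, 401]);
translate([2226, 1175, 0]) cube([73, 73, 401]);
translate([436, 163, 230]) cube([1790, 23, 155]);
translate([436, 1225, 230]) cube([1790, 23, 155]);
translate([363, 236, 230]) cube([23, 939, 155]);
translate([2276, 236, 230]) cube([23, 939, 155]);
translate([489, 163, 385]) cube([91, 1085, 15]);
translate([633, 163, 385]) cube([91, 1085, 15]);
translate([777, 163, 385]) cube([91, 1085, 15]);
translate([921, 163, 385]) cube([91, 1085, 15]);
translate([1065, 163, 385]) cube([91, 1085, 15]);
translate([1209, 163, 385]) cube([91, 1085, 15]);
translate([1353, 163, 385]) cube([91, 1085, 15]);
translate([1497, 163, 385]) cube([91, 1085, 15]);
translate([1641, 163, 385]) cube([91, 1085, 15]);
translate([1785, 163, 385]) cube([91, 1085, 15]);
translate([1929, 163, 385]) cube([91, 1085, 15]);
translate([2073, 163, 385]) cube([91, 1085, 15]);


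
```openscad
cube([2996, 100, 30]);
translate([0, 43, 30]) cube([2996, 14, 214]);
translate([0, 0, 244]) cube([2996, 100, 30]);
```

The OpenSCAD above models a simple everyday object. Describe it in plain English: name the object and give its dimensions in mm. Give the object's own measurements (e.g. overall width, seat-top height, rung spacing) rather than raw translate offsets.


An I-beam lying along x, 2996 mm long. Overall section height 274 mm. Two flanges 100 mm wide (y) and 30 mm thick, one on the floor and one at the top; a web 14 mm thick runs between them, centred on the flange width.


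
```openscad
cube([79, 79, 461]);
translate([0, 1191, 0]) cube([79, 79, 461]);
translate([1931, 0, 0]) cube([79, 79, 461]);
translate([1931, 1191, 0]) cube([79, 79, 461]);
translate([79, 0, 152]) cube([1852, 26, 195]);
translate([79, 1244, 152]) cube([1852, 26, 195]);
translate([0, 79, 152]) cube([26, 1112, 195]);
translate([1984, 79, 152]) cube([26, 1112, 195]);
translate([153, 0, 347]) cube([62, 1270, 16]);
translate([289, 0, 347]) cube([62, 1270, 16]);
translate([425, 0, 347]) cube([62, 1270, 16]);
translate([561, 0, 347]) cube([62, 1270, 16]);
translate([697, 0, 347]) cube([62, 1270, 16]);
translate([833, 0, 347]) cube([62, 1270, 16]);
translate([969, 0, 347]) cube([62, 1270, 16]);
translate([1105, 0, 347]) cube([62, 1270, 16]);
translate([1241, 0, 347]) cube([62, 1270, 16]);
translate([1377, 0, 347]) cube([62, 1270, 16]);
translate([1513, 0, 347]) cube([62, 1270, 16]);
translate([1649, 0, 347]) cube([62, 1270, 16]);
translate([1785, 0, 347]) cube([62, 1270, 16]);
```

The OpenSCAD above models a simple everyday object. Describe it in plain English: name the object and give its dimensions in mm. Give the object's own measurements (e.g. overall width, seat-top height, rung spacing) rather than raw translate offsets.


A bed frame 2010 mm long (x) by 1270 mm wide (y). Four 79×79 mm corner posts, 461 mm tall, at the corners of the footprint. Four rails of 26 mm thickness and 195 mm height run between adjacent posts with their undersides at z = 152 mm, their outer faces flush with the outside of the frame (the two x-running rails run between the posts' inner faces; the two y-running rails run between the posts' inner faces). 13 slats, each 62 mm wide (x) and 16 mm thick, lie across the top of the two x-running rails, running the full 1270 mm width of the frame in y; along x they sit between the end posts with a 74 mm gap after the −x posts and between neighbouring slats, leaving 84 mm before the +x posts.


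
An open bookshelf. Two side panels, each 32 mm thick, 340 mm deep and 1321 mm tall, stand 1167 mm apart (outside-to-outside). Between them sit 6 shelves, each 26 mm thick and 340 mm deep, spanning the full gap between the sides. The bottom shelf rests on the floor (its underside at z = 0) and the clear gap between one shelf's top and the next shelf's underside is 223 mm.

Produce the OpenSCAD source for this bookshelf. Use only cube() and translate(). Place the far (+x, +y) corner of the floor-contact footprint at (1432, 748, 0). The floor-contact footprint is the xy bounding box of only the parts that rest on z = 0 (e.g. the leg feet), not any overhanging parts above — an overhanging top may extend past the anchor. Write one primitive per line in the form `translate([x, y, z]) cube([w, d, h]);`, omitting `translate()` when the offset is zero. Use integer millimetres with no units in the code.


translate([265, 408, 0]) cube([32, 340, 1321]);
translate([1400, 408, 0]) cube([32, 340, 1321]);
translate([297, 408, 0]) cube([1103, 340, 26]);
translate([297, 408, 249]) cube([1103, 340, 26]);
translate([297, 408, 498]) cube([1103, 340, 26]);
translate([297, 408, 747]) cube([1103, 340, 26]);
translate([297, 408, 996]) cube([1103, 340, 26]);
translate([297, 408, 1245]) cube([1103, 340, 26]);


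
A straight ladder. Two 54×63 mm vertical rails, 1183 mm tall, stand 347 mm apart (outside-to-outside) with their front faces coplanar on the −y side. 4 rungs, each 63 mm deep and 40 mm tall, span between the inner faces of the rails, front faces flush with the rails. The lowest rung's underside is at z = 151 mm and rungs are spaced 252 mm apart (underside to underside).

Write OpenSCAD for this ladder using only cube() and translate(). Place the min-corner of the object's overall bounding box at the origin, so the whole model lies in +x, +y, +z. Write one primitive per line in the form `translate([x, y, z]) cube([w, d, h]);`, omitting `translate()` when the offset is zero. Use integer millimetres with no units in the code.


// rung span = 347 - 2*54 = 239
// rung[k] z = 151 + k*252
cube([54, 63, 1183]);
translate([293, 0, 0]) cube([54, 63, 1183]);
translate([54, 0, 151]) cube([239, 63, 40]);
translate([54, 0, 403]) cube([239, 63, 40]);
translate([54, 0, 655]) cube([239, 63, 40]);
translate([54, 0, 907]) cube([239, 63, 40]);


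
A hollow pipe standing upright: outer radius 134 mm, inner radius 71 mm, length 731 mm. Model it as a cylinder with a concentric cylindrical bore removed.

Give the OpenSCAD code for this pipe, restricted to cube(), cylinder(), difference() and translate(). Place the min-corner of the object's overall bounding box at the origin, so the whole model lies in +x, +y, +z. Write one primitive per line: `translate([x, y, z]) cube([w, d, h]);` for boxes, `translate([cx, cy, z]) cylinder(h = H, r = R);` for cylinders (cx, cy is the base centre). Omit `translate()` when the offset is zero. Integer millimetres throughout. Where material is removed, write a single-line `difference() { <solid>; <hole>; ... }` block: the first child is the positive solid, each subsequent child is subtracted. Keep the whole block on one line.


difference() { translate([134, 134, 0]) cylinder(h = 731, r = 134); translate([134, 134, 0]) cylinder(h = 731, r = 71); }


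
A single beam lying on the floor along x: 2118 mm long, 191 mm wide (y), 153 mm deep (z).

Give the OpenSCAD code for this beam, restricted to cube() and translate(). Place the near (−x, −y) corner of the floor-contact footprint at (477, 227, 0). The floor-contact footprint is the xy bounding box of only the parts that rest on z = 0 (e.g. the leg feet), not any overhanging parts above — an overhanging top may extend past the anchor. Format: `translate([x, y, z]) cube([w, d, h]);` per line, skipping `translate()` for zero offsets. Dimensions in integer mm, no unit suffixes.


translate([477, 227, 0]) cube([2118, 191, 153]);


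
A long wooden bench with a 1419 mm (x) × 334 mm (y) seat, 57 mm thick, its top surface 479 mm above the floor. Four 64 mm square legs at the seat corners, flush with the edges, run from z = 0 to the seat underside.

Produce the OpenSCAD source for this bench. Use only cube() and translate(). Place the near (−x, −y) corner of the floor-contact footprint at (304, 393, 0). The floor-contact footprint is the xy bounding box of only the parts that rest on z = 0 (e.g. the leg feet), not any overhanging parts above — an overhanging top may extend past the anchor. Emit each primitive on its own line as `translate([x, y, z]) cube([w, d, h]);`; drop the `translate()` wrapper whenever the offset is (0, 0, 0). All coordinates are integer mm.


translate([304, 393, 422]) cube([1419, 334, 57]);
translate([304, 393, 0]) cube([64, 64, 422]);
translate([304, 663, 0]) cube([64, 64, 422]);
translate([1659, 393, 0]) cube([64, 64, 422]);
translate([1659, 663, 0]) cube([64, 64, 422]);


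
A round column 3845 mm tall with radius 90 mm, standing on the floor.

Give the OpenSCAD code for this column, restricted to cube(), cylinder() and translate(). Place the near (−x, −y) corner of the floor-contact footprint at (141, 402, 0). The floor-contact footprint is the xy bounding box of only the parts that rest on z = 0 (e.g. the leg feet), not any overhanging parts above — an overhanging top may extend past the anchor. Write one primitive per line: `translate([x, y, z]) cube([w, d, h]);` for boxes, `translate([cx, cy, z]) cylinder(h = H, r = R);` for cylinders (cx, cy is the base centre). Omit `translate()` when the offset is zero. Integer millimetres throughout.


translate([231, 492, 0]) cylinder(h = 3845, r = 90);


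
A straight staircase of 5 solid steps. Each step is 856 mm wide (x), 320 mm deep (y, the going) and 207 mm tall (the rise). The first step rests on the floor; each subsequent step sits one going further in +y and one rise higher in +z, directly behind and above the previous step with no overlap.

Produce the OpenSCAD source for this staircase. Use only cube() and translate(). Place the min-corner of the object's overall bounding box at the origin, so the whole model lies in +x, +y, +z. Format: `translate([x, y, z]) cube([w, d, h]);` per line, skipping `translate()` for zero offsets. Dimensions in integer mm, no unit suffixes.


cube([856, 320, 207]);
translate([0, 320, 207]) cube([856, 320, 207]);
translate([0, 640, 414]) cube([856, 320, 207]);
translate([0, 960, 621]) cube([856, 320, 207]);
translate([0, 1280, 828]) cube([856, 320, 207]);


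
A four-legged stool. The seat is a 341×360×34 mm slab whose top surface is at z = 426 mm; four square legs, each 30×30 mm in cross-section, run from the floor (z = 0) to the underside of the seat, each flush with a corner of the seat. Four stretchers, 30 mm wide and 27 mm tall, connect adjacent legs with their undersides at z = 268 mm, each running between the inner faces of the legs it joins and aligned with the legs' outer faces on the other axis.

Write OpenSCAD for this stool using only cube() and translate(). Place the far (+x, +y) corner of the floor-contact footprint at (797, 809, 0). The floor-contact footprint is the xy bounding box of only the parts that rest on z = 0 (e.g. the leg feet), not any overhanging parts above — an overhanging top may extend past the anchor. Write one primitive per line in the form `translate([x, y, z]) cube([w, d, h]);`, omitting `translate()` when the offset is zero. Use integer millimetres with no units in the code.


translate([456, 449, 392]) cube([341, 360, 34]);
translate([456, 449, 0]) cube([30, 30, 392]);
translate([767, 449, 0]) cube([30, 30, 392]);
translate([456, 779, 0]) cube([30, 30, 392]);
translate([767, 779, 0]) cube([30, 30, 392]);
translate([486, 449, 268]) cube([281, 30, 27]);
translate([486, 779, 268]) cube([281, 30, 27]);
translate([456, 479, 268]) cube([30, 300, 27]);
translate([767, 479, 268]) cube([30, 300, 27]);


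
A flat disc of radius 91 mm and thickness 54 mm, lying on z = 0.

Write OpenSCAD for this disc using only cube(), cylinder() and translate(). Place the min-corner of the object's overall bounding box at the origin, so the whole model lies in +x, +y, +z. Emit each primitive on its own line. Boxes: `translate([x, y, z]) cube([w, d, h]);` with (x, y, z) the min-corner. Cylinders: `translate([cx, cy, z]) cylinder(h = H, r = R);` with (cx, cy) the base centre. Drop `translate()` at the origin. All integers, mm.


translate([91, 91, 0]) cylinder(h = 54, r = 91);


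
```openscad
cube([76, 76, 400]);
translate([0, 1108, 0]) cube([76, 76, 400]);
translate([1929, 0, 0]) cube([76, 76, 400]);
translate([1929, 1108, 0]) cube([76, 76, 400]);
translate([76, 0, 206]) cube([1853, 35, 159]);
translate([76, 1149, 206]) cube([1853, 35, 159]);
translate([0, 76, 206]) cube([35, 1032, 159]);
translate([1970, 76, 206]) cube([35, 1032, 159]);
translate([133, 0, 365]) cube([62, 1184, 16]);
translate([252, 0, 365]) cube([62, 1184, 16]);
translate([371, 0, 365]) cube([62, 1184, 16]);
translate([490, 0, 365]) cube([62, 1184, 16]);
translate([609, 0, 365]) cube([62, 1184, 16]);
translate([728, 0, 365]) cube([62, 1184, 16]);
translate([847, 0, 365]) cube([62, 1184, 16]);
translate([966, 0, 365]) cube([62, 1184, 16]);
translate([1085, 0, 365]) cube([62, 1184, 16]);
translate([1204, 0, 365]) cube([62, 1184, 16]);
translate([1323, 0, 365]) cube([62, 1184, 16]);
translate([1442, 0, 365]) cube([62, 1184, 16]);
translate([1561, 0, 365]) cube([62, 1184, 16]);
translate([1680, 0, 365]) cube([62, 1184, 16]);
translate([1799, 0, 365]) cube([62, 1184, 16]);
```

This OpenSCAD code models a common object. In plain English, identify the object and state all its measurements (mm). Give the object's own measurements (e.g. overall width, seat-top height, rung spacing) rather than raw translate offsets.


A bed frame 2005 mm long (x) by 1184 mm wide (y). Four 76×76 mm corner posts, 400 mm tall, at the corners of the footprint. Four rails of 35 mm thickness and 159 mm height run between adjacent posts with their undersides at z = 206 mm, their outer faces flush with the outside of the frame (the two x-running rails run between the posts' inner faces; the two y-running rails run between the posts' inner faces). 15 slats, each 62 mm wide (x) and 16 mm thick, lie across the top of the two x-running rails, running the full 1184 mm width of the frame in y; along x they sit between the end posts with a 57 mm gap after the −x posts and between neighbouring slats, leaving 68 mm before the +x posts.


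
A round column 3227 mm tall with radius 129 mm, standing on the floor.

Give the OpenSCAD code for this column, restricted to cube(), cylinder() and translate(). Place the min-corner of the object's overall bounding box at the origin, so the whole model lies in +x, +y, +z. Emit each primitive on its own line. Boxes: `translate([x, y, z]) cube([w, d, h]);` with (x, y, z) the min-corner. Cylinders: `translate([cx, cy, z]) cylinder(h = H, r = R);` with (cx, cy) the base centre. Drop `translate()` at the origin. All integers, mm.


translate([129, 129, 0]) cylinder(h = 3227, r = 129);


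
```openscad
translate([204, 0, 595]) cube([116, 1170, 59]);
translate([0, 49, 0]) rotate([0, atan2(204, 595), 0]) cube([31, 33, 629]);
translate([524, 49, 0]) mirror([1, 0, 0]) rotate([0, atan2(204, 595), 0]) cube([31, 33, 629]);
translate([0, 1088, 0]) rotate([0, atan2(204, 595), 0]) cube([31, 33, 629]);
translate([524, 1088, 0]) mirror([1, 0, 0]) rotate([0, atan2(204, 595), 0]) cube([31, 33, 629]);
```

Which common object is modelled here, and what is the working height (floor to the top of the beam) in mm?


A sawhorse. The overall height is 654 mm.

A beam across two mirrored pairs of raked legs — a sawhorse. The beam's underside is at z = 595 (matching the legs' vertical rise in atan2(204, 595)) and the beam is 59 mm tall, so its top is at 595 + 59 = 654 mm. The raked legs top out at the beam's underside, so that is the highest point.


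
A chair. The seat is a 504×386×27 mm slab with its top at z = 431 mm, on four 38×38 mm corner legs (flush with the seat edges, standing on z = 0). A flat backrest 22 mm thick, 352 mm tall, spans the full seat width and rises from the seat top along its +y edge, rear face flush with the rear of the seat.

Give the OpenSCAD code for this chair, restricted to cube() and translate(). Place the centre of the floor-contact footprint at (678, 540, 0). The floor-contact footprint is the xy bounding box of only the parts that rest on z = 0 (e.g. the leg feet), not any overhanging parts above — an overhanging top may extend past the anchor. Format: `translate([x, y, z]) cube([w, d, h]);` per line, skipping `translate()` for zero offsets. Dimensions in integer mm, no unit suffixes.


// leg_h = 431 - 27 = 404
translate([426, 347, 404]) cube([504, 386, 27]);
translate([426, 347, 0]) cube([38, 38, 404]);
translate([892, 347, 0]) cube([38, 38, 404]);
translate([426, 695, 0]) cube([38, 38, 404]);
translate([892, 695, 0]) cube([38, 38, 404]);
translate([426, 711, 431]) cube([504, 22, 352]);


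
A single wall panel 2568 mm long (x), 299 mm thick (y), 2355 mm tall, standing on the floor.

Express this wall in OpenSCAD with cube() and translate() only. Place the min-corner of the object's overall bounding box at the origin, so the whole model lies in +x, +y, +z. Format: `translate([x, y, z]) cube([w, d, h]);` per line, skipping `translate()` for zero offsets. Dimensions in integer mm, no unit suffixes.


cube([2568, 299, 2355]);


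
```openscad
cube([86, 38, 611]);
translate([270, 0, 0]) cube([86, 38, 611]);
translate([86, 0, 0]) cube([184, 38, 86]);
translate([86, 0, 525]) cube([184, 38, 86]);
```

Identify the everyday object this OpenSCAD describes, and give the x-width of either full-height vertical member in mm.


A picture frame. The border width is 86 mm.

Four thin pieces enclosing a rectangular opening — a picture frame. The two full-height stiles are 611 mm tall; the top rail sits at z = 525 and is 86 mm tall, so the border above the opening is 611 − 525 = 86 mm, matching the stile x-width.
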